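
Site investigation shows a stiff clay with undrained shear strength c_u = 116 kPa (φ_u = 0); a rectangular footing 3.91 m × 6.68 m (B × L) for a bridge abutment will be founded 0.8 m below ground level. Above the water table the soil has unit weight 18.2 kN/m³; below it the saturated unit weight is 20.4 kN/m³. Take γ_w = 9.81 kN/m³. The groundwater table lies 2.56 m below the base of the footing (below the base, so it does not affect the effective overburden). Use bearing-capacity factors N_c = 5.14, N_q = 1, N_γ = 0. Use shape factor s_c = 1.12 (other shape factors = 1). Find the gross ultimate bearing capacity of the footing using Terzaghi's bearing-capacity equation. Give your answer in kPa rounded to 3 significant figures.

Effective surcharge at the founding depth q = γ·D_f = 18.2 × 0.8 = 14.56 kPa.
q_ult = c·N_c·s_c + q·N_q
     = 116 × 5.14 × 1.12 + 14.56 × 1
     = 667.79 + 14.56 = 682.35 kPa.

q_ult ≈ 682 kPa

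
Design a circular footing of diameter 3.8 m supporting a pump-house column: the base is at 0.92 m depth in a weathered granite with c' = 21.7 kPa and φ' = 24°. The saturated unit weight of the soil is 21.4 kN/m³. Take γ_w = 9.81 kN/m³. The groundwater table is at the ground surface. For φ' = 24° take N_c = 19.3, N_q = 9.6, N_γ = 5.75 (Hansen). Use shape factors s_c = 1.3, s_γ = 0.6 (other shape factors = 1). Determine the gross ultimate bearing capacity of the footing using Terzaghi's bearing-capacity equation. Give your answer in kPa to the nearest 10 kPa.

With the water table at the surface the whole profile is submerged: γ' = 21.4 − 9.81 = 11.59 kN/m³, so q = γ'·D_f = 10.663 kPa; the same γ' applies in the ½γBN_γ term.
q_ult = c·N_c·s_c + q·N_q + 0.5·γ·B·N_γ·s_γ
     = 21.7 × 19.3 × 1.3 + 10.663 × 9.6 + 0.5 × 11.59 × 3.8 × 5.75 × 0.6
     = 544.45 + 102.36 + 75.972 = 722.79 kPa.

q_ult ≈ 720 kPa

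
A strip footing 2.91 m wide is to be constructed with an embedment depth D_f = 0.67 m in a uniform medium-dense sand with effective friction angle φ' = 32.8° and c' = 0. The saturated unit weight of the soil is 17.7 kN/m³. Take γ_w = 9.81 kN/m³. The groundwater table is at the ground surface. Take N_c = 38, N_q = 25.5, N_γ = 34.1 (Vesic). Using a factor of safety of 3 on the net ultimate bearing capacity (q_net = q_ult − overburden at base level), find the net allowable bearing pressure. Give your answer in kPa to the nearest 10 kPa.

q_all(net) ≈ 170 kPa

With the water table at the surface the whole profile is submerged: γ' = 17.7 − 9.81 = 7.89 kN/m³, so q = γ'·D_f = 5.2863 kPa; the same γ' applies in the ½γBN_γ term.
q_ult = q·N_q + 0.5·γ·B·N_γ
     = 5.2863 × 25.5 + 0.5 × 7.89 × 2.91 × 34.1
     = 134.8 + 391.47 = 526.27 kPa.
q_net = 526.27 − 5.2863 = 520.98 kPa.
q_all(net) = 520.98 / 3 = 173.66 kPa.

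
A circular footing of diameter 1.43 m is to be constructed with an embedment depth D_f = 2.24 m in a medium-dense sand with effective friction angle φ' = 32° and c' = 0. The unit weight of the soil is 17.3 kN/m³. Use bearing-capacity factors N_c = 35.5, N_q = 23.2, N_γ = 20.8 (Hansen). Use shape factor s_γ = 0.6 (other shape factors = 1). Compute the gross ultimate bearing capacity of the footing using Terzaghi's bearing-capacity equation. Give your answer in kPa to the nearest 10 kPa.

Overburden at base level: q = 17.3 × 2.24 = 38.752 kPa.
Surcharge term q·N_q = 38.752 × 23.2 = 899.05 kPa; self-weight term 0.5·γ·B·N_γ·s_γ = 0.5 × 17.3 × 1.43 × 20.8 × 0.6 = 154.37 kPa.
q_ult = 899.05 + 154.37 = 1053.4 kPa.

q_ult ≈ 1050 kPa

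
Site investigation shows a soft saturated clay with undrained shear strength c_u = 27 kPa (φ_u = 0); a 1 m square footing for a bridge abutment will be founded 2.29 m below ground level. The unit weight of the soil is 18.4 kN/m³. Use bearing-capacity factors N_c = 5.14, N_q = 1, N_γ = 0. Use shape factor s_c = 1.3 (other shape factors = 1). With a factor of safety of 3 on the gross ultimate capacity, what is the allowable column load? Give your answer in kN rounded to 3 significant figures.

Effective surcharge at the founding depth q = γ·D_f = 18.4 × 2.29 = 42.136 kPa.
q_ult = c·N_c·s_c + q·N_q
     = 27 × 5.14 × 1.3 + 42.136 × 1
     = 180.41 + 42.136 = 222.55 kPa.
Gross allowable pressure q_all = 222.55 / 3 = 74.183 kPa.
Footing area = 1 m², so allowable column load = 74.183 × 1 = 74.183 kN.

P_all ≈ 74.2 kN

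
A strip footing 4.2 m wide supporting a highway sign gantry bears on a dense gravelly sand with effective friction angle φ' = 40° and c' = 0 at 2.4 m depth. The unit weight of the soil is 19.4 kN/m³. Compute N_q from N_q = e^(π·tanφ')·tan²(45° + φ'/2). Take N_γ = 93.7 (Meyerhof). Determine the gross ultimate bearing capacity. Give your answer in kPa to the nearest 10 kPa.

q_ult ≈ 6810 kPa

tan40° = 0.8391, so N_q = e^(π×0.8391)·tan²(65°) = 13.959 × 4.599 = 64.2.
q = γ·D_f = 19.4 × 2.4 = 46.56 kPa.
q·N_q = 46.56 × 64.195 = 2988.9 kPa
0.5·γ·B·N_γ = 0.5 × 19.4 × 4.2 × 93.7 = 3817.3 kPa
q_ult = 2988.9 + 3817.3 = 6806.3 kPa.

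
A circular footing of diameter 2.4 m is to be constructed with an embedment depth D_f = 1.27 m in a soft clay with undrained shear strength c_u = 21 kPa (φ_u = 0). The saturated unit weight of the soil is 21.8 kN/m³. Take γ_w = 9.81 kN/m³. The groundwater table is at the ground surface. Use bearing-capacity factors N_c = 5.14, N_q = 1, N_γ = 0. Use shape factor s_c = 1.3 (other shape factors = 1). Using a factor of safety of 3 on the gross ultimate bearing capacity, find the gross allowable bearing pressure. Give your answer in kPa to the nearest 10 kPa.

q_all ≈ 50 kPa

Water table at ground surface, so effective unit weight γ' = 21.8 − 9.81 = 11.99 kN/m³ is used throughout; overburden q = 11.99 × 1.27 = 15.227 kPa.
Cohesion term c·N_c·s_c = 21 × 5.14 × 1.3 = 140.32 kPa; surcharge term q·N_q = 15.227 × 1 = 15.227 kPa.
q_ult = 140.32 + 15.227 = 155.55 kPa.
q_all = 155.55 / 3 = 51.85 kPa.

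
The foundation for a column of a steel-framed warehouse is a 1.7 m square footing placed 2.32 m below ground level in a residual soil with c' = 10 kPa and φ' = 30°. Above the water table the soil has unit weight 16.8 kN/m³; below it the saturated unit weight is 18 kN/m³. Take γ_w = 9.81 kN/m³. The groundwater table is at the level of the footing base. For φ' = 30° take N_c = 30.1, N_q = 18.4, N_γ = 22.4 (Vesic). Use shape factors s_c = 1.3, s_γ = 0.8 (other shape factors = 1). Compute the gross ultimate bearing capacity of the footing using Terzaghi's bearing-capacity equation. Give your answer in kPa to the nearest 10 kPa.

Overburden at base level: q = 16.8 × 2.32 = 38.976 kPa.
Below the base the soil is submerged, so the ½γBN_γ term uses γ' = 18 − 9.81 = 8.19 kN/m³.
Cohesion term c·N_c·s_c = 10 × 30.1 × 1.3 = 391.3 kPa; surcharge term q·N_q = 38.976 × 18.4 = 717.16 kPa; self-weight term 0.5·γ·B·N_γ·s_γ = 0.5 × 8.19 × 1.7 × 22.4 × 0.8 = 124.75 kPa.
q_ult = 391.3 + 717.16 + 124.75 = 1233.2 kPa.

q_ult ≈ 1230 kPa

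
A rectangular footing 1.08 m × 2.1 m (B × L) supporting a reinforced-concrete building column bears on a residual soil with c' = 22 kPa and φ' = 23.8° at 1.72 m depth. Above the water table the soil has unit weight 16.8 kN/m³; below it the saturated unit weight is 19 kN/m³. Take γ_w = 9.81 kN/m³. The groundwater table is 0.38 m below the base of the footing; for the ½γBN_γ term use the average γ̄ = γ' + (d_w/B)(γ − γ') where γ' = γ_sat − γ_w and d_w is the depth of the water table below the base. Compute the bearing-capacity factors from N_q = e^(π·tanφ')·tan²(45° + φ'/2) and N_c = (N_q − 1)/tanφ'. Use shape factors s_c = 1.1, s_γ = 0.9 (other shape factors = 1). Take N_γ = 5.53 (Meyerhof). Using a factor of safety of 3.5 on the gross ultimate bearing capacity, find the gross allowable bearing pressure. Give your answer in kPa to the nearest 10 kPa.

q_all ≈ 220 kPa

N_q = e^(π·tan23.8°)·tan²(56.9°) = 9.41; N_c = (N_q − 1)/tanφ' = 19.06.
q = γ·D_f = 16.8 × 1.72 = 28.896 kPa.
γ' = 9.19 kN/m³; averaging over the depth B below the base, γ̄ = γ' + (d_w/B)(γ − γ') = 11.868 kN/m³.
c·N_c·s_c = 22 × 19.059 × 1.1 = 461.23 kPa
q·N_q = 28.896 × 9.4061 = 271.8 kPa
0.5·γ·B·N_γ·s_γ = 0.5 × 11.868 × 1.08 × 5.53 × 0.9 = 31.895 kPa
q_ult = 461.23 + 271.8 + 31.895 = 764.93 kPa.
q_all = 764.93 / 3.5 = 218.55 kPa.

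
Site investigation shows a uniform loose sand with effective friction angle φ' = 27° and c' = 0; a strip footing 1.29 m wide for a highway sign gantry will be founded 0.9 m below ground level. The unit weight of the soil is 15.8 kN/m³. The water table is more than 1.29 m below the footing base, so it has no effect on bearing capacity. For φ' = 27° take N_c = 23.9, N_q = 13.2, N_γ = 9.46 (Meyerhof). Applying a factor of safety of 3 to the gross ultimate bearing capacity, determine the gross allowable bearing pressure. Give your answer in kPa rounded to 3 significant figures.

Effective surcharge at the founding depth q = γ·D_f = 15.8 × 0.9 = 14.22 kPa.
q_ult = q·N_q + 0.5·γ·B·N_γ
     = 14.22 × 13.2 + 0.5 × 15.8 × 1.29 × 9.46
     = 187.7 + 96.407 = 284.11 kPa.
q_all = q_ult / FS = 284.11 / 3 = 94.704 kPa.

q_all ≈ 94.7 kPa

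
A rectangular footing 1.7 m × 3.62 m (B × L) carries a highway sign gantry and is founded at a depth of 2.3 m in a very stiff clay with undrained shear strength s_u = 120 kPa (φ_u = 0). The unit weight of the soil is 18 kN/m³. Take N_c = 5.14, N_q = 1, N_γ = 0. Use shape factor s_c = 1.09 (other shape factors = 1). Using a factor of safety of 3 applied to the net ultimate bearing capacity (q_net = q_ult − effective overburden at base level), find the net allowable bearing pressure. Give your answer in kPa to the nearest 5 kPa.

Overburden at base level: q = 18 × 2.3 = 41.4 kPa.
Cohesion term c·N_c·s_c = 120 × 5.14 × 1.09 = 672.31 kPa; surcharge term q·N_q = 41.4 × 1 = 41.4 kPa.
q_ult = 672.31 + 41.4 = 713.71 kPa.
Net ultimate: q_net = 713.71 − 41.4 = 672.31 kPa.
q_all(net) = 672.31 / 3 = 224.1 kPa.

q_all(net) ≈ 225 kPa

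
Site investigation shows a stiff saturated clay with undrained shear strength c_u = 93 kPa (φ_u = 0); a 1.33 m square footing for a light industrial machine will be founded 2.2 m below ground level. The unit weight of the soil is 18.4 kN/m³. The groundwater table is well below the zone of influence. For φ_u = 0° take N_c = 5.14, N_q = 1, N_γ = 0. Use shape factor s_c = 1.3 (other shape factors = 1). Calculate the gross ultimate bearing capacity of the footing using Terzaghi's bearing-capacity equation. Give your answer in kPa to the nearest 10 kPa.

q_ult ≈ 660 kPa

Overburden at base level: q = 18.4 × 2.2 = 40.48 kPa.
Cohesion term c·N_c·s_c = 93 × 5.14 × 1.3 = 621.43 kPa; surcharge term q·N_q = 40.48 × 1 = 40.48 kPa.
q_ult = 621.43 + 40.48 = 661.91 kPa.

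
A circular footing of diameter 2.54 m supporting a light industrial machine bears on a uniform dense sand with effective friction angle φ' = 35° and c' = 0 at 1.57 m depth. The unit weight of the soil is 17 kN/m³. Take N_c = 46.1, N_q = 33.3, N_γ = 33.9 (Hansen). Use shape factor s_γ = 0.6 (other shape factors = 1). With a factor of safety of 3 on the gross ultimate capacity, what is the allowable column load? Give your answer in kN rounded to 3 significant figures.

P_all ≈ 2240 kN

Effective surcharge at the founding depth q = γ·D_f = 17 × 1.57 = 26.69 kPa.
q_ult = q·N_q + 0.5·γ·B·N_γ·s_γ
     = 26.69 × 33.3 + 0.5 × 17 × 2.54 × 33.9 × 0.6
     = 888.78 + 439.14 = 1327.9 kPa.
Gross allowable pressure q_all = 1327.9 / 3 = 442.64 kPa.
Footing area = 5.0671 m², so allowable column load = 442.64 × 5.0671 = 2242.9 kN.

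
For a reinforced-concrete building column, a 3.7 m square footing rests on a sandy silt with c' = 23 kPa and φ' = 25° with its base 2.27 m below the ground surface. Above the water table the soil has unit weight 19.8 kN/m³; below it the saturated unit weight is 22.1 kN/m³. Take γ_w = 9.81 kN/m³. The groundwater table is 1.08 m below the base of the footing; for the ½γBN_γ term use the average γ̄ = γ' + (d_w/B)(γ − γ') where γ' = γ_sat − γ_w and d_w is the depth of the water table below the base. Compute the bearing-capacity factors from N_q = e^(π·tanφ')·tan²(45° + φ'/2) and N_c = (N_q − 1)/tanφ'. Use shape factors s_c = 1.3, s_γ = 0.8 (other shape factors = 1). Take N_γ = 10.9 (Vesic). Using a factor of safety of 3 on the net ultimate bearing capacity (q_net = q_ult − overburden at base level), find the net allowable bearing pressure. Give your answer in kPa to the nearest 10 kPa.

q_all(net) ≈ 430 kPa

N_q = e^(π·tan25°)·tan²(57.5°) = 10.66; N_c = (N_q − 1)/tanφ' = 20.72.
Effective surcharge at the founding depth q = γ·D_f = 19.8 × 2.27 = 44.946 kPa.
With d_w = 1.08 m < B, γ̄ = 12.29 + (1.08/3.7) × (19.8 − 12.29) = 14.482 kN/m³.
q_ult = c·N_c·s_c + q·N_q + 0.5·γ·B·N_γ·s_γ
     = 23 × 20.721 × 1.3 + 44.946 × 10.662 + 0.5 × 14.482 × 3.7 × 10.9 × 0.8
     = 619.54 + 479.22 + 233.63 = 1332.4 kPa.
q_net = 1332.4 − 44.946 = 1287.4 kPa.
q_all(net) = 1287.4 / 3 = 429.15 kPa.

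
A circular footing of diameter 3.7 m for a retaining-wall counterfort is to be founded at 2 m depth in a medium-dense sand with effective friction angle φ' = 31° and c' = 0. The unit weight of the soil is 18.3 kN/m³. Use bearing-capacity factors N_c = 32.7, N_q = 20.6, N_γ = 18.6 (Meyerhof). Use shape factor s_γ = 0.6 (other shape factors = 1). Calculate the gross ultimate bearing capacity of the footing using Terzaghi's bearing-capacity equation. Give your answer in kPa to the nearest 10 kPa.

q_ult ≈ 1130 kPa

Overburden at base level: q = 18.3 × 2 = 36.6 kPa.
Surcharge term q·N_q = 36.6 × 20.6 = 753.96 kPa; self-weight term 0.5·γ·B·N_γ·s_γ = 0.5 × 18.3 × 3.7 × 18.6 × 0.6 = 377.82 kPa.
q_ult = 753.96 + 377.82 = 1131.8 kPa.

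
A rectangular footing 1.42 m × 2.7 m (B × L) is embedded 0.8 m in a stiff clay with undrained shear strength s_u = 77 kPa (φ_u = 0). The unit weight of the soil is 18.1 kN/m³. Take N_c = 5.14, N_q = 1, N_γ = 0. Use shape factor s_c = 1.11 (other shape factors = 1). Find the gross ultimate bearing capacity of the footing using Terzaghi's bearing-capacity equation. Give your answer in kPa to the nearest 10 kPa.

q = γ·D_f = 18.1 × 0.8 = 14.48 kPa.
c·N_c·s_c = 77 × 5.14 × 1.11 = 439.32 kPa
q·N_q = 14.48 × 1 = 14.48 kPa
q_ult = 439.32 + 14.48 = 453.8 kPa.

q_ult ≈ 450 kPa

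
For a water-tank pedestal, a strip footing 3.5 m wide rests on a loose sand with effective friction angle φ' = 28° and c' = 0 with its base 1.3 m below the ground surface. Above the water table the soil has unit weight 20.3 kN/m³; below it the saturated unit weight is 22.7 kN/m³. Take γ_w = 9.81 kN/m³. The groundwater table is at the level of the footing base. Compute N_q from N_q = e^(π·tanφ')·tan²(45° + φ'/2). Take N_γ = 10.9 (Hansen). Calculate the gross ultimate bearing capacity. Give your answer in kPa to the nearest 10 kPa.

tan28° = 0.5317, so N_q = e^(π×0.5317)·tan²(59°) = 5.314 × 2.77 = 14.72.
Effective surcharge at the founding depth q = γ·D_f = 20.3 × 1.3 = 26.39 kPa.
The water table coincides with the base, so in the self-weight term γ → γ' = 12.89 kN/m³.
q_ult = q·N_q + 0.5·γ·B·N_γ
     = 26.39 × 14.72 + 0.5 × 12.89 × 3.5 × 10.9
     = 388.46 + 245.88 = 634.33 kPa.

q_ult ≈ 630 kPa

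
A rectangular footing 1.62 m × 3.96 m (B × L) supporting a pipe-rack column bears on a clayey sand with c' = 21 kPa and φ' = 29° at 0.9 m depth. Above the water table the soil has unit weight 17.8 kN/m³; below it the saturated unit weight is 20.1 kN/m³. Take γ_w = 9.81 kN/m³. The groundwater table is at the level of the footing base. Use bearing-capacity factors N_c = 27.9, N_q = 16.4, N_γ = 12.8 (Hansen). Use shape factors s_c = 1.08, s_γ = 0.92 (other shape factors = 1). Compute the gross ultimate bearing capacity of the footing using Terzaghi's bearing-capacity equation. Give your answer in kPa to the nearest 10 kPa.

q_ult ≈ 990 kPa

q = γ·D_f = 17.8 × 0.9 = 16.02 kPa.
For the ½γBN_γ term take γ' = 20.1 − 9.81 = 10.29 kN/m³ (soil below base is submerged).
c·N_c·s_c = 21 × 27.9 × 1.08 = 632.77 kPa
q·N_q = 16.02 × 16.4 = 262.73 kPa
0.5·γ·B·N_γ·s_γ = 0.5 × 10.29 × 1.62 × 12.8 × 0.92 = 98.152 kPa
q_ult = 632.77 + 262.73 + 98.152 = 993.65 kPa.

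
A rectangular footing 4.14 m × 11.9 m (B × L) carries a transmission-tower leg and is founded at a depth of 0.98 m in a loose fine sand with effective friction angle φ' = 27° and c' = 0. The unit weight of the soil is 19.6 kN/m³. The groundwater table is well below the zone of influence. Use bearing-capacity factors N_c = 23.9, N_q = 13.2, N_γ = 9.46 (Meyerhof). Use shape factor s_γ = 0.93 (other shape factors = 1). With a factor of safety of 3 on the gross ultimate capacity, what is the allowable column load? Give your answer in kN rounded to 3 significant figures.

q = γ·D_f = 19.6 × 0.98 = 19.208 kPa.
q·N_q = 19.208 × 13.2 = 253.55 kPa
0.5·γ·B·N_γ·s_γ = 0.5 × 19.6 × 4.14 × 9.46 × 0.93 = 356.94 kPa
q_ult = 253.55 + 356.94 = 610.49 kPa.
Gross allowable pressure q_all = 610.49 / 3 = 203.5 kPa.
Footing area = 49.266 m², so allowable column load = 203.5 × 49.266 = 10025 kN.

P_all ≈ 10000 kN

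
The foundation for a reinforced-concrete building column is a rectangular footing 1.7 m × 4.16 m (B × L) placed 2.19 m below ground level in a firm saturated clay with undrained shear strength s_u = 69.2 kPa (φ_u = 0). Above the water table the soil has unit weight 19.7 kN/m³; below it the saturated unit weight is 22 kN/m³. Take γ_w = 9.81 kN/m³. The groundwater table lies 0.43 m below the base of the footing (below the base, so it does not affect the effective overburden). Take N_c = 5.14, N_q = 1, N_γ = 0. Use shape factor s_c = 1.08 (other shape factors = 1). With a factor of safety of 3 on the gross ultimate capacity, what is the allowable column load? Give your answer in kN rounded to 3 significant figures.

Effective surcharge at the founding depth q = γ·D_f = 19.7 × 2.19 = 43.143 kPa.
q_ult = c·N_c·s_c + q·N_q
     = 69.2 × 5.14 × 1.08 + 43.143 × 1
     = 384.14 + 43.143 = 427.29 kPa.
Gross allowable pressure q_all = 427.29 / 3 = 142.43 kPa.
Footing area = 7.072 m², so allowable column load = 142.43 × 7.072 = 1007.3 kN.

P_all ≈ 1010 kN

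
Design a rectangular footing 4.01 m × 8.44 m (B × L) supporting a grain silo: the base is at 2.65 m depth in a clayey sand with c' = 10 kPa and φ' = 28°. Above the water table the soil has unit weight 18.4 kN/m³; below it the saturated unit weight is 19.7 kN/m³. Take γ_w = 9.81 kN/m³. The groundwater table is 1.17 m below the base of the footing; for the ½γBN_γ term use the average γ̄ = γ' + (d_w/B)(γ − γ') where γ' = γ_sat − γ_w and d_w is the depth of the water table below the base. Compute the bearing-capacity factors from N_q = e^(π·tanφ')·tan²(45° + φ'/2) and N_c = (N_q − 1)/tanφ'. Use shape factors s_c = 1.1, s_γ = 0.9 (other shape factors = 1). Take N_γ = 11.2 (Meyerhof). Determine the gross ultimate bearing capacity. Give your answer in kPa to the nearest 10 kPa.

q_ult ≈ 1250 kPa

tan28° = 0.5317, so N_q = e^(π×0.5317)·tan²(59°) = 5.314 × 2.77 = 14.72.
N_c = (14.72 − 1)/tan28° = 25.8.
Overburden at base level: q = 18.4 × 2.65 = 48.76 kPa.
The water table is 1.17 m below the base (< B = 4.01 m), so the ½γBN_γ term uses γ̄ = γ' + (d_w/B)(γ − γ') = 9.89 + (1.17/4.01)(18.4 − 9.89) = 12.373 kN/m³.
Cohesion term c·N_c·s_c = 10 × 25.803 × 1.1 = 283.84 kPa; surcharge term q·N_q = 48.76 × 14.72 = 717.74 kPa; self-weight term 0.5·γ·B·N_γ·s_γ = 0.5 × 12.373 × 4.01 × 11.2 × 0.9 = 250.06 kPa.
q_ult = 283.84 + 717.74 + 250.06 = 1251.6 kPa.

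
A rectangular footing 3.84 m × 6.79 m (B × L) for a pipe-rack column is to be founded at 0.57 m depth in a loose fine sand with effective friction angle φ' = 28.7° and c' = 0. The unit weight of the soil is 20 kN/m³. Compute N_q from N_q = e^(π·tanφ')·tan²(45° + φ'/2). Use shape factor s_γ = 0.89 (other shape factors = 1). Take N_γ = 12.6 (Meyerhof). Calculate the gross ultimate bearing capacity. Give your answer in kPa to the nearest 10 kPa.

q_ult ≈ 610 kPa

tan28.7° = 0.5475, so N_q = e^(π×0.5475)·tan²(59.35°) = 5.584 × 2.848 = 15.9.
q = γ·D_f = 20 × 0.57 = 11.4 kPa.
q·N_q = 11.4 × 15.903 = 181.3 kPa
0.5·γ·B·N_γ·s_γ = 0.5 × 20 × 3.84 × 12.6 × 0.89 = 430.62 kPa
q_ult = 181.3 + 430.62 = 611.91 kPa.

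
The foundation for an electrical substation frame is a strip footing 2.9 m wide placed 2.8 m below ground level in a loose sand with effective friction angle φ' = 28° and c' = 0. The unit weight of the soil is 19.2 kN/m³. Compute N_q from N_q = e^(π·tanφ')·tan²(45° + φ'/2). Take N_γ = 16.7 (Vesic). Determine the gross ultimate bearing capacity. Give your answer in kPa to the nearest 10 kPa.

tan28° = 0.5317, so N_q = e^(π×0.5317)·tan²(59°) = 5.314 × 2.77 = 14.72.
Overburden at base level: q = 19.2 × 2.8 = 53.76 kPa.
Surcharge term q·N_q = 53.76 × 14.72 = 791.34 kPa; self-weight term 0.5·γ·B·N_γ = 0.5 × 19.2 × 2.9 × 16.7 = 464.93 kPa.
q_ult = 791.34 + 464.93 = 1256.3 kPa.

q_ult ≈ 1260 kPa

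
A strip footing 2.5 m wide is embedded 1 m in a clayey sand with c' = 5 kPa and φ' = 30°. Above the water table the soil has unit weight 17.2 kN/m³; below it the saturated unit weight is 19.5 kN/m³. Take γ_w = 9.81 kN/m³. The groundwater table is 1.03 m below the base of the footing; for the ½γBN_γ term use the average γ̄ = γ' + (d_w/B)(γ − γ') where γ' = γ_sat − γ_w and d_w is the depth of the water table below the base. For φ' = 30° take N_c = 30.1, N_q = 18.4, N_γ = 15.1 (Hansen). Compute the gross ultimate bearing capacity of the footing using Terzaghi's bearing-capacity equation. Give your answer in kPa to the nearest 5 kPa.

q_ult ≈ 710 kPa

Overburden at base level: q = 17.2 × 1 = 17.2 kPa.
The water table is 1.03 m below the base (< B = 2.5 m), so the ½γBN_γ term uses γ̄ = γ' + (d_w/B)(γ − γ') = 9.69 + (1.03/2.5)(17.2 − 9.69) = 12.784 kN/m³.
Cohesion term c·N_c = 5 × 30.1 = 150.5 kPa; surcharge term q·N_q = 17.2 × 18.4 = 316.48 kPa; self-weight term 0.5·γ·B·N_γ = 0.5 × 12.784 × 2.5 × 15.1 = 241.3 kPa.
q_ult = 150.5 + 316.48 + 241.3 = 708.28 kPa.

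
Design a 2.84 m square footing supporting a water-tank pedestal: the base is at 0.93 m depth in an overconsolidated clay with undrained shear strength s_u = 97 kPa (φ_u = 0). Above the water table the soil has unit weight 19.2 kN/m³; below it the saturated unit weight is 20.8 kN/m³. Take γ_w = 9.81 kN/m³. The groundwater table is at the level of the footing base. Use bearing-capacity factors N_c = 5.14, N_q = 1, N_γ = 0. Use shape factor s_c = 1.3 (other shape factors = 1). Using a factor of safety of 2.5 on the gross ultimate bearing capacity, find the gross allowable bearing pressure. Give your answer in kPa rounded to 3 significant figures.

q_all ≈ 266 kPa

q = γ·D_f = 19.2 × 0.93 = 17.856 kPa.
c·N_c·s_c = 97 × 5.14 × 1.3 = 648.15 kPa
q·N_q = 17.856 × 1 = 17.856 kPa
q_ult = 648.15 + 17.856 = 666.01 kPa.
q_all = 666.01 / 2.5 = 266.4 kPa.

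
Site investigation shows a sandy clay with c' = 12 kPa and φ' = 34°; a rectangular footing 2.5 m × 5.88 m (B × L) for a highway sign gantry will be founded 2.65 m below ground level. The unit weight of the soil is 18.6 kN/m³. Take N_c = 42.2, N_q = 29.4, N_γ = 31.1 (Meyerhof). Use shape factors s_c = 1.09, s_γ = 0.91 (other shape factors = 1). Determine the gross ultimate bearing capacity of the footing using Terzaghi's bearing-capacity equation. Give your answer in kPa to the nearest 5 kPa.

q = γ·D_f = 18.6 × 2.65 = 49.29 kPa.
c·N_c·s_c = 12 × 42.2 × 1.09 = 551.98 kPa
q·N_q = 49.29 × 29.4 = 1449.1 kPa
0.5·γ·B·N_γ·s_γ = 0.5 × 18.6 × 2.5 × 31.1 × 0.91 = 658 kPa
q_ult = 551.98 + 1449.1 + 658 = 2659.1 kPa.

q_ult ≈ 2660 kPa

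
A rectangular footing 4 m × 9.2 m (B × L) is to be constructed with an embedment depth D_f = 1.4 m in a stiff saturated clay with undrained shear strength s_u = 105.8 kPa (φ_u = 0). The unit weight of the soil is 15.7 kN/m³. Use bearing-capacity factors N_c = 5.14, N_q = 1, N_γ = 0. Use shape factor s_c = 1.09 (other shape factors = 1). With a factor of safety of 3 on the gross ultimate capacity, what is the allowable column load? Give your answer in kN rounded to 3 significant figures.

Overburden at base level: q = 15.7 × 1.4 = 21.98 kPa.
Cohesion term c·N_c·s_c = 105.8 × 5.14 × 1.09 = 592.76 kPa; surcharge term q·N_q = 21.98 × 1 = 21.98 kPa.
q_ult = 592.76 + 21.98 = 614.74 kPa.
Gross allowable pressure q_all = 614.74 / 3 = 204.91 kPa.
Footing area = 36.8 m², so allowable column load = 204.91 × 36.8 = 7540.8 kN.

P_all ≈ 7540 kN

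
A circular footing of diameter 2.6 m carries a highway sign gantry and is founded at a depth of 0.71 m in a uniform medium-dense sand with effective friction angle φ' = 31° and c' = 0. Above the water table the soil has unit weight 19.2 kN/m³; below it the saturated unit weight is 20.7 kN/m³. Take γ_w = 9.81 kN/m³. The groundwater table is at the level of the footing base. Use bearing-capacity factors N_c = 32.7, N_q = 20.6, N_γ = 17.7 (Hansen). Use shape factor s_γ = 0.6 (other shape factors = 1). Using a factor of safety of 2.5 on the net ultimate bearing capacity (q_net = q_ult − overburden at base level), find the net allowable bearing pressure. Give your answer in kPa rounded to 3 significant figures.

Overburden at base level: q = 19.2 × 0.71 = 13.632 kPa.
Below the base the soil is submerged, so the ½γBN_γ term uses γ' = 20.7 − 9.81 = 10.89 kN/m³.
Surcharge term q·N_q = 13.632 × 20.6 = 280.82 kPa; self-weight term 0.5·γ·B·N_γ·s_γ = 0.5 × 10.89 × 2.6 × 17.7 × 0.6 = 150.35 kPa.
q_ult = 280.82 + 150.35 = 431.17 kPa.
q_net = 431.17 − 13.632 = 417.53 kPa.
q_all(net) = 417.53 / 2.5 = 167.01 kPa.

q_all(net) ≈ 167 kPa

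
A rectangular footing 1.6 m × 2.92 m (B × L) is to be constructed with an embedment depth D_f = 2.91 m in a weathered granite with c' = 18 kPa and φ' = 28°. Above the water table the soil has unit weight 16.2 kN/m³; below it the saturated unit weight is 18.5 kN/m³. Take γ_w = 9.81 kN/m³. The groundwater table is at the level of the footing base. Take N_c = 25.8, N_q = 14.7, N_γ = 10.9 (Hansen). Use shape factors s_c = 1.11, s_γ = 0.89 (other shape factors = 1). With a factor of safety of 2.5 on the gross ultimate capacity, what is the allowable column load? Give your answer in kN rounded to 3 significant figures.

P_all ≈ 2380 kN

q = γ·D_f = 16.2 × 2.91 = 47.142 kPa.
For the ½γBN_γ term take γ' = 18.5 − 9.81 = 8.69 kN/m³ (soil below base is submerged).
c·N_c·s_c = 18 × 25.8 × 1.11 = 515.48 kPa
q·N_q = 47.142 × 14.7 = 692.99 kPa
0.5·γ·B·N_γ·s_γ = 0.5 × 8.69 × 1.6 × 10.9 × 0.89 = 67.441 kPa
q_ult = 515.48 + 692.99 + 67.441 = 1275.9 kPa.
Gross allowable pressure q_all = 1275.9 / 2.5 = 510.37 kPa.
Footing area = 4.672 m², so allowable column load = 510.37 × 4.672 = 2384.4 kN.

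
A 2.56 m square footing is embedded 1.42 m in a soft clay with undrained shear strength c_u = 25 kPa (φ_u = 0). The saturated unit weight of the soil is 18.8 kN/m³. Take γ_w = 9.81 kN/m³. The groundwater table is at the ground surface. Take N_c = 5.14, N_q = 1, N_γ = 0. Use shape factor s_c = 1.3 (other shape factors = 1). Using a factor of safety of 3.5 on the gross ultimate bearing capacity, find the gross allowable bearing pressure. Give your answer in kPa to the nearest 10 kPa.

With the water table at the surface the whole profile is submerged: γ' = 18.8 − 9.81 = 8.99 kN/m³, so q = γ'·D_f = 12.766 kPa.
q_ult = c·N_c·s_c + q·N_q
     = 25 × 5.14 × 1.3 + 12.766 × 1
     = 167.05 + 12.766 = 179.82 kPa.
q_all = 179.82 / 3.5 = 51.376 kPa.

q_all ≈ 50 kPa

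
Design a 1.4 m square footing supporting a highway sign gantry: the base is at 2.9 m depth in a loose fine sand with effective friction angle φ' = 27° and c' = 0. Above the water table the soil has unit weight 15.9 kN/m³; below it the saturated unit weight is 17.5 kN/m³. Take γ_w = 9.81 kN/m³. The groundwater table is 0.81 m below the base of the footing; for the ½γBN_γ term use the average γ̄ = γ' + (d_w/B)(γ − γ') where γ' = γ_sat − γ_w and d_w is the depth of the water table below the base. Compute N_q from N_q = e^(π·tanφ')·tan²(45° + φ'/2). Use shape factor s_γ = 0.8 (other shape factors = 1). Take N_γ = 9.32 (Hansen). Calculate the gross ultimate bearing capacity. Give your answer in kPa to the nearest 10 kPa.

tan27° = 0.5095, so N_q = e^(π×0.5095)·tan²(58.5°) = 4.957 × 2.663 = 13.2.
q = γ·D_f = 15.9 × 2.9 = 46.11 kPa.
γ' = 7.69 kN/m³; averaging over the depth B below the base, γ̄ = γ' + (d_w/B)(γ − γ') = 12.44 kN/m³.
q·N_q = 46.11 × 13.199 = 608.61 kPa
0.5·γ·B·N_γ·s_γ = 0.5 × 12.44 × 1.4 × 9.32 × 0.8 = 64.927 kPa
q_ult = 608.61 + 64.927 = 673.54 kPa.

q_ult ≈ 670 kPa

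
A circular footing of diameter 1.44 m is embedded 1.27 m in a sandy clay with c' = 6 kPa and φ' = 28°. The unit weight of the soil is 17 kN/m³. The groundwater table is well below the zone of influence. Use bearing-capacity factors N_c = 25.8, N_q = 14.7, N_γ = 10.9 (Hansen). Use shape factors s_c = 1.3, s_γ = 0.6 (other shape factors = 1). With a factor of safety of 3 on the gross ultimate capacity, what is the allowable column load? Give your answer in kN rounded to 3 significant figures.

P_all ≈ 325 kN

Effective surcharge at the founding depth q = γ·D_f = 17 × 1.27 = 21.59 kPa.
q_ult = c·N_c·s_c + q·N_q + 0.5·γ·B·N_γ·s_γ
     = 6 × 25.8 × 1.3 + 21.59 × 14.7 + 0.5 × 17 × 1.44 × 10.9 × 0.6
     = 201.24 + 317.37 + 80.05 = 598.66 kPa.
Gross allowable pressure q_all = 598.66 / 3 = 199.55 kPa.
Footing area = 1.6286 m², so allowable column load = 199.55 × 1.6286 = 324.99 kN.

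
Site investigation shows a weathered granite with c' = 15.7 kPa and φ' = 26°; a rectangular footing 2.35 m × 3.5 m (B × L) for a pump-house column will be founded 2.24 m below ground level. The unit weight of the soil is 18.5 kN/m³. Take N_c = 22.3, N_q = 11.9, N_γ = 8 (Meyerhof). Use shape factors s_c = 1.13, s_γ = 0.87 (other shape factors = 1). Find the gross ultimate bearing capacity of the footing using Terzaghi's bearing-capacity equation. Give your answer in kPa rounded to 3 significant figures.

q_ult ≈ 1040 kPa

Effective surcharge at the founding depth q = γ·D_f = 18.5 × 2.24 = 41.44 kPa.
q_ult = c·N_c·s_c + q·N_q + 0.5·γ·B·N_γ·s_γ
     = 15.7 × 22.3 × 1.13 + 41.44 × 11.9 + 0.5 × 18.5 × 2.35 × 8 × 0.87
     = 395.62 + 493.14 + 151.29 = 1040.1 kPa.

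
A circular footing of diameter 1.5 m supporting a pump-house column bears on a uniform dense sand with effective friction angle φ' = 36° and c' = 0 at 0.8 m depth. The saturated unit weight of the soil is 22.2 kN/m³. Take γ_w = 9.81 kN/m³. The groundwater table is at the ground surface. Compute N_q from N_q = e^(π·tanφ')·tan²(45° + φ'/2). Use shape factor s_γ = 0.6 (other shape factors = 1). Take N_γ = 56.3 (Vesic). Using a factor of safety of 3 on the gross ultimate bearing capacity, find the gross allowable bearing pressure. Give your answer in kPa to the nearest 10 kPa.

N_q = e^(π·tan36°)·tan²(63°) = 37.75.
Water table at ground surface, so effective unit weight γ' = 22.2 − 9.81 = 12.39 kN/m³ is used throughout; overburden q = 12.39 × 0.8 = 9.912 kPa; the same γ' applies in the ½γBN_γ term.
Surcharge term q·N_q = 9.912 × 37.752 = 374.2 kPa; self-weight term 0.5·γ·B·N_γ·s_γ = 0.5 × 12.39 × 1.5 × 56.3 × 0.6 = 313.9 kPa.
q_ult = 374.2 + 313.9 = 688.1 kPa.
q_all = 688.1 / 3 = 229.37 kPa.

q_all ≈ 230 kPa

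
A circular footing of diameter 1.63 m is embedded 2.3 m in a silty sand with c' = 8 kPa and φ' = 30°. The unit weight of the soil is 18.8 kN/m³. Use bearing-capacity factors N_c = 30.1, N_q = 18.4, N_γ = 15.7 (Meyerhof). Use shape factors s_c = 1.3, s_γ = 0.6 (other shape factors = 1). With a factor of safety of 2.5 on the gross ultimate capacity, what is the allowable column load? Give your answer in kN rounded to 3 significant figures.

P_all ≈ 1050 kN

Overburden at base level: q = 18.8 × 2.3 = 43.24 kPa.
Cohesion term c·N_c·s_c = 8 × 30.1 × 1.3 = 313.04 kPa; surcharge term q·N_q = 43.24 × 18.4 = 795.62 kPa; self-weight term 0.5·γ·B·N_γ·s_γ = 0.5 × 18.8 × 1.63 × 15.7 × 0.6 = 144.33 kPa.
q_ult = 313.04 + 795.62 + 144.33 = 1253 kPa.
Gross allowable pressure q_all = 1253 / 2.5 = 501.2 kPa.
Footing area = 2.0867 m², so allowable column load = 501.2 × 2.0867 = 1045.8 kN.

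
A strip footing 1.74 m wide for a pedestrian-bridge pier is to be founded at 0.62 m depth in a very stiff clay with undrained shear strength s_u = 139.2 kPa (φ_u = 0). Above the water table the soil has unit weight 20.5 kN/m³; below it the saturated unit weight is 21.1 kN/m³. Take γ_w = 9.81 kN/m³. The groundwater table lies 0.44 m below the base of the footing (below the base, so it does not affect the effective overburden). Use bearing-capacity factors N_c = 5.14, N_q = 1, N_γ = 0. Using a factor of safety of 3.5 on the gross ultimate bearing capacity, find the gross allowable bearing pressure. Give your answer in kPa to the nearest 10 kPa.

q = γ·D_f = 20.5 × 0.62 = 12.71 kPa.
c·N_c = 139.2 × 5.14 = 715.49 kPa
q·N_q = 12.71 × 1 = 12.71 kPa
q_ult = 715.49 + 12.71 = 728.2 kPa.
q_all = 728.2 / 3.5 = 208.06 kPa.

q_all ≈ 210 kPa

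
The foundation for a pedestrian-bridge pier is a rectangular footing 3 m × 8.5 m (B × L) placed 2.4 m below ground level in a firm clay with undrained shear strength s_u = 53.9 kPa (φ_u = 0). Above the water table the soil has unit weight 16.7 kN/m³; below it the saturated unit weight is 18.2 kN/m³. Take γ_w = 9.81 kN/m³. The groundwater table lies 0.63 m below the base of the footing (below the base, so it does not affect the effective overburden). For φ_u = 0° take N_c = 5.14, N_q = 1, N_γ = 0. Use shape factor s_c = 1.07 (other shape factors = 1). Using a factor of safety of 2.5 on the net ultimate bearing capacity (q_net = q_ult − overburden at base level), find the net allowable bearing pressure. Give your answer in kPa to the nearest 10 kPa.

Effective surcharge at the founding depth q = γ·D_f = 16.7 × 2.4 = 40.08 kPa.
q_ult = c·N_c·s_c + q·N_q
     = 53.9 × 5.14 × 1.07 + 40.08 × 1
     = 296.44 + 40.08 = 336.52 kPa.
q_net = 336.52 − 40.08 = 296.44 kPa.
q_all(net) = 296.44 / 2.5 = 118.58 kPa.

q_all(net) ≈ 120 kPa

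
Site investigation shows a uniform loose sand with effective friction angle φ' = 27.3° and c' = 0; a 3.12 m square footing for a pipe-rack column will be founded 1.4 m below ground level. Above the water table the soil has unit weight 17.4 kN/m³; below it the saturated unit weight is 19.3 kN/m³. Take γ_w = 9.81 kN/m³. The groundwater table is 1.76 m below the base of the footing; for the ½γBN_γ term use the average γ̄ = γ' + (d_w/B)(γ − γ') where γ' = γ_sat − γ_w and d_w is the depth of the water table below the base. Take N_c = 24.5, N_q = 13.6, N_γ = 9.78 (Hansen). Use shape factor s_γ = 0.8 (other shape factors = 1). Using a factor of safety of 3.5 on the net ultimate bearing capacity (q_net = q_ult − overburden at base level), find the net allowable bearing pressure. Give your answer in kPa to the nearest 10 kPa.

q = γ·D_f = 17.4 × 1.4 = 24.36 kPa.
γ' = 9.49 kN/m³; averaging over the depth B below the base, γ̄ = γ' + (d_w/B)(γ − γ') = 13.952 kN/m³.
q·N_q = 24.36 × 13.6 = 331.3 kPa
0.5·γ·B·N_γ·s_γ = 0.5 × 13.952 × 3.12 × 9.78 × 0.8 = 170.29 kPa
q_ult = 331.3 + 170.29 = 501.59 kPa.
q_net = 501.59 − 24.36 = 477.23 kPa.
q_all(net) = 477.23 / 3.5 = 136.35 kPa.

q_all(net) ≈ 140 kPa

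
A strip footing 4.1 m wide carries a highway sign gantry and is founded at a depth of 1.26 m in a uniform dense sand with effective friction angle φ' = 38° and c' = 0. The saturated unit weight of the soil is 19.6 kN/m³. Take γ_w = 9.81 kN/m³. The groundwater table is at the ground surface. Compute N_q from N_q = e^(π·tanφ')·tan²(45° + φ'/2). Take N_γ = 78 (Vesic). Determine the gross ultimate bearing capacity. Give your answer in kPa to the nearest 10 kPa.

tan38° = 0.7813, so N_q = e^(π×0.7813)·tan²(64°) = 11.64 × 4.204 = 48.93.
γ' = 19.6 − 9.81 = 9.79 kN/m³ (submerged throughout). q = 9.79 × 1.26 = 12.335 kPa; the same γ' applies in the ½γBN_γ term.
q·N_q = 12.335 × 48.933 = 603.61 kPa
0.5·γ·B·N_γ = 0.5 × 9.79 × 4.1 × 78 = 1565.4 kPa
q_ult = 603.61 + 1565.4 = 2169 kPa.

q_ult ≈ 2170 kPa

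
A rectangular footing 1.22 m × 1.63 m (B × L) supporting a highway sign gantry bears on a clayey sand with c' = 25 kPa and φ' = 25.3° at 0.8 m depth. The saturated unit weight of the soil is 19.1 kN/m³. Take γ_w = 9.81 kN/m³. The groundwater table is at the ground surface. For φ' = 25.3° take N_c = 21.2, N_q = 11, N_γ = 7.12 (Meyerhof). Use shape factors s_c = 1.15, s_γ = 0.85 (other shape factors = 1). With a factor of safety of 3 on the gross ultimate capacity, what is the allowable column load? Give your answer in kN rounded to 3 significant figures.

Water table at ground surface, so effective unit weight γ' = 19.1 − 9.81 = 9.29 kN/m³ is used throughout; overburden q = 9.29 × 0.8 = 7.432 kPa; the same γ' applies in the ½γBN_γ term.
Cohesion term c·N_c·s_c = 25 × 21.2 × 1.15 = 609.5 kPa; surcharge term q·N_q = 7.432 × 11 = 81.752 kPa; self-weight term 0.5·γ·B·N_γ·s_γ = 0.5 × 9.29 × 1.22 × 7.12 × 0.85 = 34.296 kPa.
q_ult = 609.5 + 81.752 + 34.296 = 725.55 kPa.
Gross allowable pressure q_all = 725.55 / 3 = 241.85 kPa.
Footing area = 1.9886 m², so allowable column load = 241.85 × 1.9886 = 480.94 kN.

P_all ≈ 481 kN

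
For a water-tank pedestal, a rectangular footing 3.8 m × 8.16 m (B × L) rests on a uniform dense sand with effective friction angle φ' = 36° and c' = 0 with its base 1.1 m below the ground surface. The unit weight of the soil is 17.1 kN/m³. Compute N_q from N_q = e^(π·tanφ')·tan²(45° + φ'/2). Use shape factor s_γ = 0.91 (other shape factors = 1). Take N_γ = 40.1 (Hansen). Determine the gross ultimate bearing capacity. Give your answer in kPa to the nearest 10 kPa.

q_ult ≈ 1900 kPa

tan36° = 0.7265, so N_q = e^(π×0.7265)·tan²(63°) = 9.801 × 3.852 = 37.75.
Overburden at base level: q = 17.1 × 1.1 = 18.81 kPa.
Surcharge term q·N_q = 18.81 × 37.752 = 710.12 kPa; self-weight term 0.5·γ·B·N_γ·s_γ = 0.5 × 17.1 × 3.8 × 40.1 × 0.91 = 1185.6 kPa.
q_ult = 710.12 + 1185.6 = 1895.7 kPa.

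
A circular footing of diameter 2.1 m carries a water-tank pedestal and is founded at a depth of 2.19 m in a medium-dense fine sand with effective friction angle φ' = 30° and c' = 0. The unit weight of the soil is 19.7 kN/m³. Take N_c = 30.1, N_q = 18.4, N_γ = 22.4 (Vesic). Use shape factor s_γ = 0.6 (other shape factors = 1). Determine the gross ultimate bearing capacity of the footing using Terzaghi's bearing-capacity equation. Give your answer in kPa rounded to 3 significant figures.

q_ult ≈ 1070 kPa

Effective surcharge at the founding depth q = γ·D_f = 19.7 × 2.19 = 43.143 kPa.
q_ult = q·N_q + 0.5·γ·B·N_γ·s_γ
     = 43.143 × 18.4 + 0.5 × 19.7 × 2.1 × 22.4 × 0.6
     = 793.83 + 278.01 = 1071.8 kPa.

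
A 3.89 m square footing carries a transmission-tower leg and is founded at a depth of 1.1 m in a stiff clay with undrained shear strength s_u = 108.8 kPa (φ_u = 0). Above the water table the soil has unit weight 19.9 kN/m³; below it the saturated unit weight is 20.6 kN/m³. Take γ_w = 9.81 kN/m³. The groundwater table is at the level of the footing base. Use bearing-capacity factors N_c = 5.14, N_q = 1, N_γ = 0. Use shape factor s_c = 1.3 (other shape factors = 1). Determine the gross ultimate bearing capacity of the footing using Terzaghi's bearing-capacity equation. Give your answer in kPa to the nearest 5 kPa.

q_ult ≈ 750 kPa

Effective surcharge at the founding depth q = γ·D_f = 19.9 × 1.1 = 21.89 kPa.
q_ult = c·N_c·s_c + q·N_q
     = 108.8 × 5.14 × 1.3 + 21.89 × 1
     = 727 + 21.89 = 748.89 kPa.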